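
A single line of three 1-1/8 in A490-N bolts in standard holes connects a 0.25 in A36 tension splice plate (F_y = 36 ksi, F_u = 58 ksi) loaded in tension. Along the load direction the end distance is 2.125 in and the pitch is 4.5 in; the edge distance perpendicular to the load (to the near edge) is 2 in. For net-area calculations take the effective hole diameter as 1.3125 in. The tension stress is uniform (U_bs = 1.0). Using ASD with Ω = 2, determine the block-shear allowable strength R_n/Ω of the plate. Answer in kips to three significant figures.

39.8 kips

Shear plane L_v = 2.125 + 2·4.5 = 11.12 in; A_gv = 11.12 × 0.25 = 2.781 in².
A_nv = (11.12 − 2.5·1.3125) × 0.25 = 1.961 in².
A_nt = (2 − 0.5·1.3125) × 0.25 = 0.3359 in².
0.6 F_u A_nv = 68.24 kips; 0.6 F_y A_gv = 60.07 kips → shear yielding governs the shear term.
R_n = 60.07 + 1.0 × 58 × 0.3359 = 79.56 kips.
Allowable strength R_n/Ω = 79.56 / 2 = 39.8 kips.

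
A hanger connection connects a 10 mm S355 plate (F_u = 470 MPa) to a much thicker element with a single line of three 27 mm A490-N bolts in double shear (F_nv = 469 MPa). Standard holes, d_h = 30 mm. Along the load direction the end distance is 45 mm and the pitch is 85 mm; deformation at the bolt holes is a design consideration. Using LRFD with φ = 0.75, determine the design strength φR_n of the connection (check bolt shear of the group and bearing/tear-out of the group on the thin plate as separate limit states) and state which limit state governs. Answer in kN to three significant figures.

Bolt shear: A_b = π·27²/4 = 572.6 mm²; R_n = 469 × 572.6 × 3 × 2 / 1000 = 1611 kN → 0.75 × 1611 = 1210 kN.
Bearing (1.2 l_c t F_u ≤ 2.4 d t F_u): upper limit = 2.4·27·10·470 / 1000 = 304.6 kN.
  Edge l_c = 45 − 30/2 = 30 → r_n = 169.2 kN; interior l_c = 85 − 30 = 55 → r_n = 304.6 kN.
  R_n,bearing = 1·169.2 + 2·304.6 = 778.3 kN → 0.75 × 778.3 = 584 kN.
Bearing governs: 584 kN.

584 kN (bearing governs)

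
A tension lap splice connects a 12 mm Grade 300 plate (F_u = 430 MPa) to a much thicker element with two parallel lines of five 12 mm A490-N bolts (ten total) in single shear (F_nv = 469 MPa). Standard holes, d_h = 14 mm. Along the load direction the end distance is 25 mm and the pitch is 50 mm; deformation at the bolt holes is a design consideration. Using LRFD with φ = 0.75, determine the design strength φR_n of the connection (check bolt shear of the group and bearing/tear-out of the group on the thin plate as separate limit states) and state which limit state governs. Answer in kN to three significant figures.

398 kN (bolt shear governs)

Bolt shear: A_b = π·12²/4 = 113.1 mm²; R_n = 469 × 113.1 × 10 × 1 / 1000 = 530.4 kN → 0.75 × 530.4 = 398 kN.
Bearing (1.2 l_c t F_u ≤ 2.4 d t F_u): upper limit = 2.4·12·12·430 / 1000 = 148.6 kN.
  Edge l_c = 25 − 14/2 = 18 → r_n = 111.5 kN; interior l_c = 50 − 14 = 36 → r_n = 148.6 kN.
  R_n,bearing = 2·111.5 + 8·148.6 = 1412 kN → 0.75 × 1412 = 1060 kN.
Bolt shear governs: 398 kN.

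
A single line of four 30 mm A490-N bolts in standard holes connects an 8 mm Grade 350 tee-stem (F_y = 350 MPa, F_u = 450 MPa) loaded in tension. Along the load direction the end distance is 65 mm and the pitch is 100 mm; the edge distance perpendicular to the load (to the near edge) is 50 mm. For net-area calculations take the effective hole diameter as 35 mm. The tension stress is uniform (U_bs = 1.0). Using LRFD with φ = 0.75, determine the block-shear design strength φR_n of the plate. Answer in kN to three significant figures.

Shear plane L_v = 65 + 3·100 = 365 mm; A_gv = 365 × 8 = 2920 mm².
A_nv = (365 − 3.5·35) × 8 = 1940 mm².
A_nt = (50 − 0.5·35) × 8 = 260 mm².
0.6 F_u A_nv = 523.8 kN; 0.6 F_y A_gv = 613.2 kN → shear rupture governs the shear term.
R_n = 523.8 + 1.0 × 450 × 260 / 1000 = 640.8 kN.
Design strength φR_n = 0.75 × 640.8 = 481 kN.

481 kN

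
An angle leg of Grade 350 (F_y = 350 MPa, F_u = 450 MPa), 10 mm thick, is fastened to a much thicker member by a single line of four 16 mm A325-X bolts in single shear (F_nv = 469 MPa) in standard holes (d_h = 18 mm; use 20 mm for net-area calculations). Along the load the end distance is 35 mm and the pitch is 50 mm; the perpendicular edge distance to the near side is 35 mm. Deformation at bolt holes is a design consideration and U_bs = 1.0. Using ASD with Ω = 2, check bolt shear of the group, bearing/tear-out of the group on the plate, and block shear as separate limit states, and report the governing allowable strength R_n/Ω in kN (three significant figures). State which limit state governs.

Bolt shear: A_b = π·16²/4 = 201.1 mm²; R_n = 469 × 201.1 × 4 × 1 / 1000 = 377.2 kN → 377.2 / 2 = 189 kN.
Bearing: edge l_c = 26, r_n = 140.4 kN; interior l_c = 32, r_n = 172.8 kN; R_n = 140.4 + 3·172.8 = 658.8 kN → 329 kN.
Block shear: A_gv = 1850, A_nv = 1150, A_nt = 250 mm²; R_n = min(0.6F_uA_nv, 0.6F_yA_gv) + U_bs·F_u·A_nt = 423 kN → 212 kN.
Bolt shear governs: 189 kN.

189 kN (bolt shear governs)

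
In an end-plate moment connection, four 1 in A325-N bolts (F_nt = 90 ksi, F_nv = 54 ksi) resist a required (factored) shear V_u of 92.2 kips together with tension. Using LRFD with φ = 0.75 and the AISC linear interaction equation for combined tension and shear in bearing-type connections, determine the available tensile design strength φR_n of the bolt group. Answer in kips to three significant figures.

A_b = π·1²/4 = 0.7854 in²; f_rv = 92.2 / (4 × 0.7854) = 29.35 ksi.
F'_nt = 1.3 F_nt − (F_nt / φF_nv) f_rv = 1.3·90 − (90/(0.75·54))·29.35 = 51.78 ksi, capped at F_nt → F'_nt = 51.78 ksi.
R_n = F'_nt · A_b · n = 51.78 × 0.7854 × 4 = 162.7 kips.
Design strength φR_n = 0.75 × 162.7 = 122 kips.

122 kips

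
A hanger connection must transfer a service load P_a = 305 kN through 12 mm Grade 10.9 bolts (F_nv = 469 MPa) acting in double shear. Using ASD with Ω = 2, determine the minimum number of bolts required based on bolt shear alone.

6 bolts

A_b = π·12²/4 = 113.1 mm².
Per-bolt allowable strength R_n/Ω = 469 × 113.1 × 2 / 1000 / 2 = 53.04 kN.
n ≥ 305 / 53.04 = 5.75 → use 6 bolts.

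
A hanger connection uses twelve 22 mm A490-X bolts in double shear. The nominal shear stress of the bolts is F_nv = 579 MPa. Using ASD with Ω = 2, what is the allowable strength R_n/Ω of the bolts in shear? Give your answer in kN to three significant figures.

2640 kN

A_b = π × 22² / 4 = 380.1 mm².
R_n = F_nv · A_b · n · n_s = 579 × 380.1 × 12 × 2 / 1000 = 5282 kN.
Allowable strength R_n/Ω = 5282 / 2 = 2640 kN.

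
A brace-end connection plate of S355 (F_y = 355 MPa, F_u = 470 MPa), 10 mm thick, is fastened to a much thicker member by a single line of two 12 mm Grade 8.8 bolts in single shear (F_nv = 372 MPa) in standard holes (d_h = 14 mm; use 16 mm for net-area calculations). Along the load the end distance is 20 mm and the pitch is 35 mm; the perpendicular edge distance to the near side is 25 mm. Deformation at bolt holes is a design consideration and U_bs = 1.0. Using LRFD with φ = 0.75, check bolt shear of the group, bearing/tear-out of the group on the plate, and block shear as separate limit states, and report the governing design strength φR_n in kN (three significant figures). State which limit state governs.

63.1 kN (bolt shear governs)

Bolt shear: A_b = π·12²/4 = 113.1 mm²; R_n = 372 × 113.1 × 2 × 1 / 1000 = 84.14 kN → 0.75 × 84.14 = 63.1 kN.
Bearing: edge l_c = 13, r_n = 73.32 kN; interior l_c = 21, r_n = 118.4 kN; R_n = 73.32 + 1·118.4 = 191.8 kN → 144 kN.
Block shear: A_gv = 550, A_nv = 310, A_nt = 170 mm²; R_n = min(0.6F_uA_nv, 0.6F_yA_gv) + U_bs·F_u·A_nt = 167.3 kN → 125 kN.
Bolt shear governs: 63.1 kN.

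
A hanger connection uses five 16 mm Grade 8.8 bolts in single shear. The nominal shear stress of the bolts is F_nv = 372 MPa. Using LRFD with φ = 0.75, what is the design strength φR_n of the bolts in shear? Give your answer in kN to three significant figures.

280 kN

A_b = π × 16² / 4 = 201.1 mm².
R_n = F_nv · A_b · n · n_s = 372 × 201.1 × 5 × 1 / 1000 = 374 kN.
Design strength φR_n = 0.75 × 374 = 280 kN.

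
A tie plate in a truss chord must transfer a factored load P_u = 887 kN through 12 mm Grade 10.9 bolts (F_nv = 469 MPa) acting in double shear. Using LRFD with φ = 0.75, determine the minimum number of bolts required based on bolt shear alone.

A_b = π·12²/4 = 113.1 mm².
Per-bolt design strength φR_n = 0.75 × 469 × 113.1 × 2 / 1000 = 79.56 kN.
n ≥ 887 / 79.56 = 11.15 → use 12 bolts.

12 bolts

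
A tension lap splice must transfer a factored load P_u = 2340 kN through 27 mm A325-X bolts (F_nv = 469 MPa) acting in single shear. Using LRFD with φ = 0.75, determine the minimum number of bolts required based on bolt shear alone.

12 bolts

A_b = π·27²/4 = 572.6 mm².
Per-bolt design strength φR_n = 0.75 × 469 × 572.6 × 1 / 1000 = 201.4 kN.
n ≥ 2340 / 201.4 = 11.62 → use 12 bolts.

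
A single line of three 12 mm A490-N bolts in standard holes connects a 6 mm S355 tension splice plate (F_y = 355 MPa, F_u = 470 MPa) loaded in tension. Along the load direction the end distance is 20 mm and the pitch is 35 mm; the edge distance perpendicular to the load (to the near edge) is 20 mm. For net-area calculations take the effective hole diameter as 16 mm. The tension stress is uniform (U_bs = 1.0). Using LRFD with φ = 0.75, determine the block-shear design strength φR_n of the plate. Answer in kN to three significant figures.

Shear plane L_v = 20 + 2·35 = 90 mm; A_gv = 90 × 6 = 540 mm².
A_nv = (90 − 2.5·16) × 6 = 300 mm².
A_nt = (20 − 0.5·16) × 6 = 72 mm².
0.6 F_u A_nv = 84.6 kN; 0.6 F_y A_gv = 115 kN → shear rupture governs the shear term.
R_n = 84.6 + 1.0 × 470 × 72 / 1000 = 118.4 kN.
Design strength φR_n = 0.75 × 118.4 = 88.8 kN.

88.8 kN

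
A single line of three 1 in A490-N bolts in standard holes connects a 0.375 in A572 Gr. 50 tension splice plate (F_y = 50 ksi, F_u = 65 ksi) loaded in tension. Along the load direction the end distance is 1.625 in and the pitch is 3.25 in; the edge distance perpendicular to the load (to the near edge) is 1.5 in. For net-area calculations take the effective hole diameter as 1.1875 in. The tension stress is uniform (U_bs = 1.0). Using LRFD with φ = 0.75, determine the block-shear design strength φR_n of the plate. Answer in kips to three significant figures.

73.1 kips

Shear plane L_v = 1.625 + 2·3.25 = 8.125 in; A_gv = 8.125 × 0.375 = 3.047 in².
A_nv = (8.125 − 2.5·1.1875) × 0.375 = 1.934 in².
A_nt = (1.5 − 0.5·1.1875) × 0.375 = 0.3398 in².
0.6 F_u A_nv = 75.41 kips; 0.6 F_y A_gv = 91.41 kips → shear rupture governs the shear term.
R_n = 75.41 + 1.0 × 65 × 0.3398 = 97.5 kips.
Design strength φR_n = 0.75 × 97.5 = 73.1 kips.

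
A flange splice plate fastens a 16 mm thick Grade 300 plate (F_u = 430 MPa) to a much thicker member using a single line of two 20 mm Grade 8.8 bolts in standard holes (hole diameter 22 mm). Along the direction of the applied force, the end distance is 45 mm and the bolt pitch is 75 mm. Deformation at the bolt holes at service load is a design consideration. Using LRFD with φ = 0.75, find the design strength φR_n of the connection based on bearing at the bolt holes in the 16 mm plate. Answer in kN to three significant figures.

458 kN

Per bolt r_n = 1.2 l_c t F_u ≤ 2.4 d t F_u; upper limit = 2.4 × 20 × 16 × 430 / 1000 = 330.2 kN.
Edge bolt: l_c = 45 − 22/2 = 34 mm → 1.2 × 34 × 16 × 430 / 1000 = 280.7 → r_n = 280.7 kN.
Interior bolts: l_c = 75 − 22 = 53 mm → 1.2 × 53 × 16 × 430 / 1000 = 437.6 → r_n = 330.2 kN.
R_n = 1 × 280.7 + 1 × 330.2 = 610.9 kN.
Design strength φR_n = 0.75 × 610.9 = 458 kN.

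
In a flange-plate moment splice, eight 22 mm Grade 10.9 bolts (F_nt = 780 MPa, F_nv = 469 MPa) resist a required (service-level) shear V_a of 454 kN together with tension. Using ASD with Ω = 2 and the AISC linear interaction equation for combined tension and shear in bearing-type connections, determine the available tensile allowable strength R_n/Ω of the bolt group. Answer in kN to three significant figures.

787 kN

A_b = π·22²/4 = 380.1 mm²; f_rv = 454 × 1000 / (8 × 380.1) = 149.3 MPa.
F'_nt = 1.3 F_nt − (Ω F_nt / F_nv) f_rv = 1.3·780 − (2·780/469)·149.3 = 517.4 MPa, capped at F_nt → F'_nt = 517.4 MPa.
R_n = F'_nt · A_b · n = 517.4 × 380.1 × 8 / 1000 = 1574 kN.
Allowable strength R_n/Ω = 1574 / 2 = 787 kN.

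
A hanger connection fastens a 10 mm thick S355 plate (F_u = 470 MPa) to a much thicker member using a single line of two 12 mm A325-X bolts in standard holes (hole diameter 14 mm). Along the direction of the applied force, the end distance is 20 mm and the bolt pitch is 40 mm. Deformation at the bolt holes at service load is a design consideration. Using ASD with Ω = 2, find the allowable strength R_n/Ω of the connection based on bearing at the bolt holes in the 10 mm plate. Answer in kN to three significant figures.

104 kN

Per bolt r_n = 1.2 l_c t F_u ≤ 2.4 d t F_u; upper limit = 2.4 × 12 × 10 × 470 / 1000 = 135.4 kN.
Edge bolt: l_c = 20 − 14/2 = 13 mm → 1.2 × 13 × 10 × 470 / 1000 = 73.32 → r_n = 73.32 kN.
Interior bolts: l_c = 40 − 14 = 26 mm → 1.2 × 26 × 10 × 470 / 1000 = 146.6 → r_n = 135.4 kN.
R_n = 1 × 73.32 + 1 × 135.4 = 208.7 kN.
Allowable strength R_n/Ω = 208.7 / 2 = 104 kN.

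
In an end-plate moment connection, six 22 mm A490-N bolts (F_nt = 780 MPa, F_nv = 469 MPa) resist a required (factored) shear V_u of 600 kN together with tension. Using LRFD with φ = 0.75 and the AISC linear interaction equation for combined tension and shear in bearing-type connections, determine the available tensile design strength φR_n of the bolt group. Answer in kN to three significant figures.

A_b = π·22²/4 = 380.1 mm²; f_rv = 600 × 1000 / (6 × 380.1) = 263.1 MPa.
F'_nt = 1.3 F_nt − (F_nt / φF_nv) f_rv = 1.3·780 − (780/(0.75·469))·263.1 = 430.7 MPa, capped at F_nt → F'_nt = 430.7 MPa.
R_n = F'_nt · A_b · n = 430.7 × 380.1 × 6 / 1000 = 982.2 kN.
Design strength φR_n = 0.75 × 982.2 = 737 kN.

737 kN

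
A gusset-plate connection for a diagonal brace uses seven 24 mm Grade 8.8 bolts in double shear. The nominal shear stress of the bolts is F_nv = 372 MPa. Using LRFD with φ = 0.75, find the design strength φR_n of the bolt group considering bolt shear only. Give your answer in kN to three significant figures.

A_b = π × 24² / 4 = 452.4 mm².
R_n = F_nv · A_b · n · n_s = 372 × 452.4 × 7 × 2 / 1000 = 2356 kN.
Design strength φR_n = 0.75 × 2356 = 1770 kN.

1770 kN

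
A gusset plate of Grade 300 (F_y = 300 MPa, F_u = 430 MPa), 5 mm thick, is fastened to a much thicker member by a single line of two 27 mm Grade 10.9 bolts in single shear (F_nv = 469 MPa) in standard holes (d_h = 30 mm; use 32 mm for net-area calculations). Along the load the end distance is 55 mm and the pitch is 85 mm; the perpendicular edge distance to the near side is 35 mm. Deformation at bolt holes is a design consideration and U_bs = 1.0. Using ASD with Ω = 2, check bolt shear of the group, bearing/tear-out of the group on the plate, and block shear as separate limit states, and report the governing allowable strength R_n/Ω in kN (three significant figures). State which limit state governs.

Bolt shear: A_b = π·27²/4 = 572.6 mm²; R_n = 469 × 572.6 × 2 × 1 / 1000 = 537.1 kN → 537.1 / 2 = 269 kN.
Bearing: edge l_c = 40, r_n = 103.2 kN; interior l_c = 55, r_n = 139.3 kN; R_n = 103.2 + 1·139.3 = 242.5 kN → 121 kN.
Block shear: A_gv = 700, A_nv = 460, A_nt = 95 mm²; R_n = min(0.6F_uA_nv, 0.6F_yA_gv) + U_bs·F_u·A_nt = 159.5 kN → 79.8 kN.
Block shear governs: 79.8 kN.

79.8 kN (block shear governs)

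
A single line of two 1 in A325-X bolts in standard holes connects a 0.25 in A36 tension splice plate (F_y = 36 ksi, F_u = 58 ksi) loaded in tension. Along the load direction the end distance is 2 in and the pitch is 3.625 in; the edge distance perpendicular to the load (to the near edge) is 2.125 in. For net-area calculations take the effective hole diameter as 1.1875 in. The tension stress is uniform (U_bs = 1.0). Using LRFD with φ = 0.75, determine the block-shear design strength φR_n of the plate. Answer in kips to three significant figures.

39.4 kips

Shear plane L_v = 2 + 1·3.625 = 5.625 in; A_gv = 5.625 × 0.25 = 1.406 in².
A_nv = (5.625 − 1.5·1.1875) × 0.25 = 0.9609 in².
A_nt = (2.125 − 0.5·1.1875) × 0.25 = 0.3828 in².
0.6 F_u A_nv = 33.44 kips; 0.6 F_y A_gv = 30.37 kips → shear yielding governs the shear term.
R_n = 30.37 + 1.0 × 58 × 0.3828 = 52.58 kips.
Design strength φR_n = 0.75 × 52.58 = 39.4 kips.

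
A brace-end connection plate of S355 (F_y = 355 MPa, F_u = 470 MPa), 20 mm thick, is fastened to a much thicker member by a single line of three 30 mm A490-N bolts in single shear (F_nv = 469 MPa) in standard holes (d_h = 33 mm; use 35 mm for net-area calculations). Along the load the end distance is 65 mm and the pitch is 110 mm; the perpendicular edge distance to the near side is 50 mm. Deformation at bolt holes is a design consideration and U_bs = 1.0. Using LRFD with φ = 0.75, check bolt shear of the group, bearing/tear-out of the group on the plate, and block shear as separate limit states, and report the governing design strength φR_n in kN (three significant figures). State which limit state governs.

Bolt shear: A_b = π·30²/4 = 706.9 mm²; R_n = 469 × 706.9 × 3 × 1 / 1000 = 994.5 kN → 0.75 × 994.5 = 746 kN.
Bearing: edge l_c = 48.5, r_n = 547.1 kN; interior l_c = 77, r_n = 676.8 kN; R_n = 547.1 + 2·676.8 = 1901 kN → 1430 kN.
Block shear: A_gv = 5700, A_nv = 3950, A_nt = 650 mm²; R_n = min(0.6F_uA_nv, 0.6F_yA_gv) + U_bs·F_u·A_nt = 1419 kN → 1060 kN.
Bolt shear governs: 746 kN.

746 kN (bolt shear governs)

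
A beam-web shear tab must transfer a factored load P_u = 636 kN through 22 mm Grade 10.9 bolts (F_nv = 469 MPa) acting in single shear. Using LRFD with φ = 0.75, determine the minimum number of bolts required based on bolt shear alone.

5 bolts

A_b = π·22²/4 = 380.1 mm².
Per-bolt design strength φR_n = 0.75 × 469 × 380.1 × 1 / 1000 = 133.7 kN.
n ≥ 636 / 133.7 = 4.757 → use 5 bolts.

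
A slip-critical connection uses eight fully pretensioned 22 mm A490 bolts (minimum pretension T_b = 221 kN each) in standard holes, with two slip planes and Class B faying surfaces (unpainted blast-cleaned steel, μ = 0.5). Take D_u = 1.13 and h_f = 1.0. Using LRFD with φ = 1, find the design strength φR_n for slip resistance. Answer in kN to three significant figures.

R_n = μ · D_u · h_f · T_b · n_s · n_b = 0.5 × 1.13 × 1.0 × 221 × 2 × 8 = 1998 kN.
Design strength φR_n = 1 × 1998 = 2000 kN.

2000 kN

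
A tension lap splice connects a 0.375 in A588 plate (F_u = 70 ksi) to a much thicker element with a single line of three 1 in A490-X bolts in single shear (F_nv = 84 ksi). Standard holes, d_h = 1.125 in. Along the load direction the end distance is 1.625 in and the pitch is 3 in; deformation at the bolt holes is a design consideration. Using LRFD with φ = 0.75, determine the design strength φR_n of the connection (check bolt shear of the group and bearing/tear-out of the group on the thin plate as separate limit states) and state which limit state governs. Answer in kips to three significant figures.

114 kips (bearing governs)

Bolt shear: A_b = π·1²/4 = 0.7854 in²; R_n = 84 × 0.7854 × 3 × 1 = 197.9 kips → 0.75 × 197.9 = 148 kips.
Bearing (1.2 l_c t F_u ≤ 2.4 d t F_u): upper limit = 2.4·1·0.375·70 = 63 kips.
  Edge l_c = 1.625 − 1.125/2 = 1.062 → r_n = 33.47 kips; interior l_c = 3 − 1.125 = 1.875 → r_n = 59.06 kips.
  R_n,bearing = 1·33.47 + 2·59.06 = 151.6 kips → 0.75 × 151.6 = 114 kips.
Bearing governs: 114 kips.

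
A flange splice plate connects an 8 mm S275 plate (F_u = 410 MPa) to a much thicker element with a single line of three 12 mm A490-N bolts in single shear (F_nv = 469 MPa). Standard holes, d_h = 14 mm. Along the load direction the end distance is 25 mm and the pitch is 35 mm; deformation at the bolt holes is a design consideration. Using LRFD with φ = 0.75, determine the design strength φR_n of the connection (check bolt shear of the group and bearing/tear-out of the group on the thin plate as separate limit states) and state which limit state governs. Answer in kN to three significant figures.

119 kN (bolt shear governs)

Bolt shear: A_b = π·12²/4 = 113.1 mm²; R_n = 469 × 113.1 × 3 × 1 / 1000 = 159.1 kN → 0.75 × 159.1 = 119 kN.
Bearing (1.2 l_c t F_u ≤ 2.4 d t F_u): upper limit = 2.4·12·8·410 / 1000 = 94.46 kN.
  Edge l_c = 25 − 14/2 = 18 → r_n = 70.85 kN; interior l_c = 35 − 14 = 21 → r_n = 82.66 kN.
  R_n,bearing = 1·70.85 + 2·82.66 = 236.2 kN → 0.75 × 236.2 = 177 kN.
Bolt shear governs: 119 kN.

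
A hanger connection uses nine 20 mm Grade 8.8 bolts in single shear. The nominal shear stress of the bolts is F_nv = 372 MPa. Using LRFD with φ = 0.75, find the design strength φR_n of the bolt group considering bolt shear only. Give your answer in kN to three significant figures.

789 kN

A_b = π × 20² / 4 = 314.2 mm².
R_n = F_nv · A_b · n · n_s = 372 × 314.2 × 9 × 1 / 1000 = 1052 kN.
Design strength φR_n = 0.75 × 1052 = 789 kN.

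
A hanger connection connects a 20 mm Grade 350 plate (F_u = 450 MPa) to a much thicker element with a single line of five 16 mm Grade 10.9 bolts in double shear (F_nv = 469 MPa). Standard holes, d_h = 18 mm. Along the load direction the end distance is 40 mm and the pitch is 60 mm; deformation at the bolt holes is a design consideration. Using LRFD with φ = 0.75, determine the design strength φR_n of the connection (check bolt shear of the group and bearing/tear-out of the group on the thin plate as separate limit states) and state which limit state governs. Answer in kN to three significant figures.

707 kN (bolt shear governs)

Bolt shear: A_b = π·16²/4 = 201.1 mm²; R_n = 469 × 201.1 × 5 × 2 / 1000 = 943 kN → 0.75 × 943 = 707 kN.
Bearing (1.2 l_c t F_u ≤ 2.4 d t F_u): upper limit = 2.4·16·20·450 / 1000 = 345.6 kN.
  Edge l_c = 40 − 18/2 = 31 → r_n = 334.8 kN; interior l_c = 60 − 18 = 42 → r_n = 345.6 kN.
  R_n,bearing = 1·334.8 + 4·345.6 = 1717 kN → 0.75 × 1717 = 1290 kN.
Bolt shear governs: 707 kN.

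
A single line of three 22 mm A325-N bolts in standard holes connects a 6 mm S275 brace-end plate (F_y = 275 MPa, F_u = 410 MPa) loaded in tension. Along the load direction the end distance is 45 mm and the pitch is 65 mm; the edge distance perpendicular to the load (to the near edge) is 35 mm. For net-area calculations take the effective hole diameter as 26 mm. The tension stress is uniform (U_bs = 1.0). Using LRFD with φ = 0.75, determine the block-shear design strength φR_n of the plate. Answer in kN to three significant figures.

162 kN

Shear plane L_v = 45 + 2·65 = 175 mm; A_gv = 175 × 6 = 1050 mm².
A_nv = (175 − 2.5·26) × 6 = 660 mm².
A_nt = (35 − 0.5·26) × 6 = 132 mm².
0.6 F_u A_nv = 162.4 kN; 0.6 F_y A_gv = 173.2 kN → shear rupture governs the shear term.
R_n = 162.4 + 1.0 × 410 × 132 / 1000 = 216.5 kN.
Design strength φR_n = 0.75 × 216.5 = 162 kN.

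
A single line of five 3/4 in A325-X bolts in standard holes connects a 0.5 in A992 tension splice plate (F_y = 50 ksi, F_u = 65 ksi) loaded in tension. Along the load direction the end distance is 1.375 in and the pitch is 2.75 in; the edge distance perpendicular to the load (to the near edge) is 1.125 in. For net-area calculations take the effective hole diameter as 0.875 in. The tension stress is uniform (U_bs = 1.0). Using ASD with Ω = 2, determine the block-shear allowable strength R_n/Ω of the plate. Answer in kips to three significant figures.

93.4 kips

Shear plane L_v = 1.375 + 4·2.75 = 12.38 in; A_gv = 12.38 × 0.5 = 6.188 in².
A_nv = (12.38 − 4.5·0.875) × 0.5 = 4.219 in².
A_nt = (1.125 − 0.5·0.875) × 0.5 = 0.3438 in².
0.6 F_u A_nv = 164.5 kips; 0.6 F_y A_gv = 185.6 kips → shear rupture governs the shear term.
R_n = 164.5 + 1.0 × 65 × 0.3438 = 186.9 kips.
Allowable strength R_n/Ω = 186.9 / 2 = 93.4 kips.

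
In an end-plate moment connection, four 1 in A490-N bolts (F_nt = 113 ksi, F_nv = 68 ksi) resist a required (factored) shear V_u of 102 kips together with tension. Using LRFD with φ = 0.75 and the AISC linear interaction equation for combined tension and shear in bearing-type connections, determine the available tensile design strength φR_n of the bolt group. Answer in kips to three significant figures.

A_b = π·1²/4 = 0.7854 in²; f_rv = 102 / (4 × 0.7854) = 32.47 ksi.
F'_nt = 1.3 F_nt − (F_nt / φF_nv) f_rv = 1.3·113 − (113/(0.75·68))·32.47 = 74.96 ksi, capped at F_nt → F'_nt = 74.96 ksi.
R_n = F'_nt · A_b · n = 74.96 × 0.7854 × 4 = 235.5 kips.
Design strength φR_n = 0.75 × 235.5 = 177 kips.

177 kips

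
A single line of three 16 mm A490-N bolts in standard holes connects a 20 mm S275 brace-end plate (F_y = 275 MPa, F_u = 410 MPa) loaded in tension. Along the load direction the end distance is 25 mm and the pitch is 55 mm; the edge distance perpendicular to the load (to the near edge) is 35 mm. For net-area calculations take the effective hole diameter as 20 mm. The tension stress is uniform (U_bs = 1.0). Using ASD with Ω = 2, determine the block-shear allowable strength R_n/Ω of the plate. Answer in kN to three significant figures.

312 kN

Shear plane L_v = 25 + 2·55 = 135 mm; A_gv = 135 × 20 = 2700 mm².
A_nv = (135 − 2.5·20) × 20 = 1700 mm².
A_nt = (35 − 0.5·20) × 20 = 500 mm².
0.6 F_u A_nv = 418.2 kN; 0.6 F_y A_gv = 445.5 kN → shear rupture governs the shear term.
R_n = 418.2 + 1.0 × 410 × 500 / 1000 = 623.2 kN.
Allowable strength R_n/Ω = 623.2 / 2 = 312 kN.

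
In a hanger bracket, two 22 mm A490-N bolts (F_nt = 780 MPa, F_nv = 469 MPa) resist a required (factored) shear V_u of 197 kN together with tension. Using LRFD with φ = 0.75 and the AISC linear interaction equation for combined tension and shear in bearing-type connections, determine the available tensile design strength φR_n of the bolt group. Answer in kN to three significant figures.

251 kN

A_b = π·22²/4 = 380.1 mm²; f_rv = 197 × 1000 / (2 × 380.1) = 259.1 MPa.
F'_nt = 1.3 F_nt − (F_nt / φF_nv) f_rv = 1.3·780 − (780/(0.75·469))·259.1 = 439.4 MPa, capped at F_nt → F'_nt = 439.4 MPa.
R_n = F'_nt · A_b · n = 439.4 × 380.1 × 2 / 1000 = 334.1 kN.
Design strength φR_n = 0.75 × 334.1 = 251 kN.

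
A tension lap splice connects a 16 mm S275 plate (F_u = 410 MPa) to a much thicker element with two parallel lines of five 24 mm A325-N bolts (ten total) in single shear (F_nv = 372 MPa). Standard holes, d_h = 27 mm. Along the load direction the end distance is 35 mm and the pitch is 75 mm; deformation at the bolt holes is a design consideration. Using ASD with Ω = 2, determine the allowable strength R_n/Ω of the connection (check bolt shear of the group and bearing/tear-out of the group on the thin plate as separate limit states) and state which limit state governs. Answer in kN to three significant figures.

841 kN (bolt shear governs)

Bolt shear: A_b = π·24²/4 = 452.4 mm²; R_n = 372 × 452.4 × 10 × 1 / 1000 = 1683 kN → 1683 / 2 = 841 kN.
Bearing (1.2 l_c t F_u ≤ 2.4 d t F_u): upper limit = 2.4·24·16·410 / 1000 = 377.9 kN.
  Edge l_c = 35 − 27/2 = 21.5 → r_n = 169.2 kN; interior l_c = 75 − 27 = 48 → r_n = 377.9 kN.
  R_n,bearing = 2·169.2 + 8·377.9 = 3361 kN → 3361 / 2 = 1680 kN.
Bolt shear governs: 841 kN.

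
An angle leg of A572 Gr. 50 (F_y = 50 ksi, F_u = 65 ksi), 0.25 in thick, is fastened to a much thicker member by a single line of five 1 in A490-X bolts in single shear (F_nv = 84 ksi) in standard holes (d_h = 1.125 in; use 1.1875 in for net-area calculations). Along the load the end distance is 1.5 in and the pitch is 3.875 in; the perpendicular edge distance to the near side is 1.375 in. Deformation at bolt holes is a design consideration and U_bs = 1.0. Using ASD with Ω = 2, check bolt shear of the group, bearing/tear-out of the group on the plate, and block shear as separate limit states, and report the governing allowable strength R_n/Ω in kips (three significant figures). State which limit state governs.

Bolt shear: A_b = π·1²/4 = 0.7854 in²; R_n = 84 × 0.7854 × 5 × 1 = 329.9 kips → 329.9 / 2 = 165 kips.
Bearing: edge l_c = 0.9375, r_n = 18.28 kips; interior l_c = 2.75, r_n = 39 kips; R_n = 18.28 + 4·39 = 174.3 kips → 87.1 kips.
Block shear: A_gv = 4.25, A_nv = 2.914, A_nt = 0.1953 in²; R_n = min(0.6F_uA_nv, 0.6F_yA_gv) + U_bs·F_u·A_nt = 126.3 kips → 63.2 kips.
Block shear governs: 63.2 kips.

63.2 kips (block shear governs)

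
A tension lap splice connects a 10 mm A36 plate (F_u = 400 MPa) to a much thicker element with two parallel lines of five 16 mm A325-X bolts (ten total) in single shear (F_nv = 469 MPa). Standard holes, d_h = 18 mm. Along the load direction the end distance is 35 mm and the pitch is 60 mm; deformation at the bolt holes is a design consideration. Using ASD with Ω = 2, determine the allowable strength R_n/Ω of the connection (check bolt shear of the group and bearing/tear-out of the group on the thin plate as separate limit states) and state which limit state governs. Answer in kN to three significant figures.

Bolt shear: A_b = π·16²/4 = 201.1 mm²; R_n = 469 × 201.1 × 10 × 1 / 1000 = 943 kN → 943 / 2 = 471 kN.
Bearing (1.2 l_c t F_u ≤ 2.4 d t F_u): upper limit = 2.4·16·10·400 / 1000 = 153.6 kN.
  Edge l_c = 35 − 18/2 = 26 → r_n = 124.8 kN; interior l_c = 60 − 18 = 42 → r_n = 153.6 kN.
  R_n,bearing = 2·124.8 + 8·153.6 = 1478 kN → 1478 / 2 = 739 kN.
Bolt shear governs: 471 kN.

471 kN (bolt shear governs)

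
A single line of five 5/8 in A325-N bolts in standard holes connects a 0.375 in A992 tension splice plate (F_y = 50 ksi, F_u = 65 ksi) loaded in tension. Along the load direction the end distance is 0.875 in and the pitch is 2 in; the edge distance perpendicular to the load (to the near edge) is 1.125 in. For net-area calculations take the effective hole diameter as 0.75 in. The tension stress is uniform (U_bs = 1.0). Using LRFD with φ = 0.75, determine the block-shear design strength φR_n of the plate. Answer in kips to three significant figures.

Shear plane L_v = 0.875 + 4·2 = 8.875 in; A_gv = 8.875 × 0.375 = 3.328 in².
A_nv = (8.875 − 4.5·0.75) × 0.375 = 2.062 in².
A_nt = (1.125 − 0.5·0.75) × 0.375 = 0.2812 in².
0.6 F_u A_nv = 80.44 kips; 0.6 F_y A_gv = 99.84 kips → shear rupture governs the shear term.
R_n = 80.44 + 1.0 × 65 × 0.2812 = 98.72 kips.
Design strength φR_n = 0.75 × 98.72 = 74 kips.

74 kips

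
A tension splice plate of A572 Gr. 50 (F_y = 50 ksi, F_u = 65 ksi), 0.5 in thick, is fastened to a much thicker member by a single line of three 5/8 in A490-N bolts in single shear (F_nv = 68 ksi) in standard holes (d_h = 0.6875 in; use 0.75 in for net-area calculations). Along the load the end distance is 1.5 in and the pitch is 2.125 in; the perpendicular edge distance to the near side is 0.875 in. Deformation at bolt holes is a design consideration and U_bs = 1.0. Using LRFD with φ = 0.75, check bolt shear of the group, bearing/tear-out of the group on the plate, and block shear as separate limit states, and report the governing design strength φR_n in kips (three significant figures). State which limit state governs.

Bolt shear: A_b = π·0.625²/4 = 0.3068 in²; R_n = 68 × 0.3068 × 3 × 1 = 62.59 kips → 0.75 × 62.59 = 46.9 kips.
Bearing: edge l_c = 1.156, r_n = 45.09 kips; interior l_c = 1.438, r_n = 48.75 kips; R_n = 45.09 + 2·48.75 = 142.6 kips → 107 kips.
Block shear: A_gv = 2.875, A_nv = 1.938, A_nt = 0.25 in²; R_n = min(0.6F_uA_nv, 0.6F_yA_gv) + U_bs·F_u·A_nt = 91.81 kips → 68.9 kips.
Bolt shear governs: 46.9 kips.

46.9 kips (bolt shear governs)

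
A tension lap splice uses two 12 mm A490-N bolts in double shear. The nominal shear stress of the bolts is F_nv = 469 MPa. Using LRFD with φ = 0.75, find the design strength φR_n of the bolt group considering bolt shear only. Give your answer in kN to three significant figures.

159 kN

A_b = π × 12² / 4 = 113.1 mm².
R_n = F_nv · A_b · n · n_s = 469 × 113.1 × 2 × 2 / 1000 = 212.2 kN.
Design strength φR_n = 0.75 × 212.2 = 159 kN.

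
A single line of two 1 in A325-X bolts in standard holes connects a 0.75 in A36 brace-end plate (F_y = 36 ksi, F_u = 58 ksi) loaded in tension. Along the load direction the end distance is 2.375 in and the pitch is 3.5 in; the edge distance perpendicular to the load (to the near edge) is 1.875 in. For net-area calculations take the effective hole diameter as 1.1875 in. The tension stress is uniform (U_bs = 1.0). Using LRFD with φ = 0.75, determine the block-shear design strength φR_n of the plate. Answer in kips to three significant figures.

113 kips

Shear plane L_v = 2.375 + 1·3.5 = 5.875 in; A_gv = 5.875 × 0.75 = 4.406 in².
A_nv = (5.875 − 1.5·1.1875) × 0.75 = 3.07 in².
A_nt = (1.875 − 0.5·1.1875) × 0.75 = 0.9609 in².
0.6 F_u A_nv = 106.8 kips; 0.6 F_y A_gv = 95.17 kips → shear yielding governs the shear term.
R_n = 95.17 + 1.0 × 58 × 0.9609 = 150.9 kips.
Design strength φR_n = 0.75 × 150.9 = 113 kips.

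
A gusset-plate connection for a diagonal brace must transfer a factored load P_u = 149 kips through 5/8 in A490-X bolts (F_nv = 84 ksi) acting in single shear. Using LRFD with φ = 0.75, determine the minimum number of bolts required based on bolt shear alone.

8 bolts

A_b = π·0.625²/4 = 0.3068 in².
Per-bolt design strength φR_n = 0.75 × 84 × 0.3068 × 1 = 19.33 kips.
n ≥ 149 / 19.33 = 7.709 → use 8 bolts.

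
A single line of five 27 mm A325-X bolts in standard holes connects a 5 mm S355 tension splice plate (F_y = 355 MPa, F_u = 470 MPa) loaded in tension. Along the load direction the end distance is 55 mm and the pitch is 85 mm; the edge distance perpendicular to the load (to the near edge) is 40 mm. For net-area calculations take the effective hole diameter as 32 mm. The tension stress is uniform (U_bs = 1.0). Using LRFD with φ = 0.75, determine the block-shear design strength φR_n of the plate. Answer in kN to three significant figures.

Shear plane L_v = 55 + 4·85 = 395 mm; A_gv = 395 × 5 = 1975 mm².
A_nv = (395 − 4.5·32) × 5 = 1255 mm².
A_nt = (40 − 0.5·32) × 5 = 120 mm².
0.6 F_u A_nv = 353.9 kN; 0.6 F_y A_gv = 420.7 kN → shear rupture governs the shear term.
R_n = 353.9 + 1.0 × 470 × 120 / 1000 = 410.3 kN.
Design strength φR_n = 0.75 × 410.3 = 308 kN.

308 kN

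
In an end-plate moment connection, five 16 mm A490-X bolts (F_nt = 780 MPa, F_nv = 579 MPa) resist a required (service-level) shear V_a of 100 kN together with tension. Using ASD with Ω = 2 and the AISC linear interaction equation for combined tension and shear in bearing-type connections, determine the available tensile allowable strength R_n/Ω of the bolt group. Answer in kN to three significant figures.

A_b = π·16²/4 = 201.1 mm²; f_rv = 100 × 1000 / (5 × 201.1) = 99.47 MPa.
F'_nt = 1.3 F_nt − (Ω F_nt / F_nv) f_rv = 1.3·780 − (2·780/579)·99.47 = 746 MPa, capped at F_nt → F'_nt = 746 MPa.
R_n = F'_nt · A_b · n = 746 × 201.1 × 5 / 1000 = 750 kN.
Allowable strength R_n/Ω = 750 / 2 = 375 kN.

375 kN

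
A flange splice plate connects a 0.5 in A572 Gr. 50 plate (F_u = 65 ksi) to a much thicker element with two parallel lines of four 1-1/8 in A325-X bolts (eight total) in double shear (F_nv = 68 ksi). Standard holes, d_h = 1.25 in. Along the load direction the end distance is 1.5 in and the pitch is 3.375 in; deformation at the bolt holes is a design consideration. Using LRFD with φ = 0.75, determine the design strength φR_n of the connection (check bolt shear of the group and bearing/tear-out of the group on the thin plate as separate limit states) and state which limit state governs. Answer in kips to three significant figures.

Bolt shear: A_b = π·1.125²/4 = 0.994 in²; R_n = 68 × 0.994 × 8 × 2 = 1081 kips → 0.75 × 1081 = 811 kips.
Bearing (1.2 l_c t F_u ≤ 2.4 d t F_u): upper limit = 2.4·1.125·0.5·65 = 87.75 kips.
  Edge l_c = 1.5 − 1.25/2 = 0.875 → r_n = 34.12 kips; interior l_c = 3.375 − 1.25 = 2.125 → r_n = 82.88 kips.
  R_n,bearing = 2·34.12 + 6·82.88 = 565.5 kips → 0.75 × 565.5 = 424 kips.
Bearing governs: 424 kips.

424 kips (bearing governs)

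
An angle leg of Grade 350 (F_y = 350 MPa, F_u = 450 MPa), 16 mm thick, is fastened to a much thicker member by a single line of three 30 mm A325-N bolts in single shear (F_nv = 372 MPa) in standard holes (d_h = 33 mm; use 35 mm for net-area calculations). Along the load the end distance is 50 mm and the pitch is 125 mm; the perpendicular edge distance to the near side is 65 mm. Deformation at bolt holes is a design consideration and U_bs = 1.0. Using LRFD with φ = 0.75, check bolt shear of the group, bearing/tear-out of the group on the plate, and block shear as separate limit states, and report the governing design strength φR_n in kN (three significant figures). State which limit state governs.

Bolt shear: A_b = π·30²/4 = 706.9 mm²; R_n = 372 × 706.9 × 3 × 1 / 1000 = 788.9 kN → 0.75 × 788.9 = 592 kN.
Bearing: edge l_c = 33.5, r_n = 289.4 kN; interior l_c = 92, r_n = 518.4 kN; R_n = 289.4 + 2·518.4 = 1326 kN → 995 kN.
Block shear: A_gv = 4800, A_nv = 3400, A_nt = 760 mm²; R_n = min(0.6F_uA_nv, 0.6F_yA_gv) + U_bs·F_u·A_nt = 1260 kN → 945 kN.
Bolt shear governs: 592 kN.

592 kN (bolt shear governs)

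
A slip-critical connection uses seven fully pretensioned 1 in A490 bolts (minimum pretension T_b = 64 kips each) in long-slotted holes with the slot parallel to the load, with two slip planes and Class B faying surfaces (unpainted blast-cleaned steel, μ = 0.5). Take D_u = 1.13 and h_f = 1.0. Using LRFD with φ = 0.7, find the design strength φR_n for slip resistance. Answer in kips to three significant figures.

354 kips

R_n = μ · D_u · h_f · T_b · n_s · n_b = 0.5 × 1.13 × 1.0 × 64 × 2 × 7 = 506.2 kips.
Design strength φR_n = 0.7 × 506.2 = 354 kips.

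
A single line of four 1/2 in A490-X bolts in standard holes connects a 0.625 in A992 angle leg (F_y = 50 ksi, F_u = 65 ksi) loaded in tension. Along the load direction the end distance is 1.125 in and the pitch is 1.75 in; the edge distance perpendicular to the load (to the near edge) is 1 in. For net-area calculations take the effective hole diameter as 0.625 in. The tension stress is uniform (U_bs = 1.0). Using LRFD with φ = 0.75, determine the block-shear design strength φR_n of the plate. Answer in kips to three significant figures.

97.5 kips

Shear plane L_v = 1.125 + 3·1.75 = 6.375 in; A_gv = 6.375 × 0.625 = 3.984 in².
A_nv = (6.375 − 3.5·0.625) × 0.625 = 2.617 in².
A_nt = (1 − 0.5·0.625) × 0.625 = 0.4297 in².
0.6 F_u A_nv = 102.1 kips; 0.6 F_y A_gv = 119.5 kips → shear rupture governs the shear term.
R_n = 102.1 + 1.0 × 65 × 0.4297 = 130 kips.
Design strength φR_n = 0.75 × 130 = 97.5 kips.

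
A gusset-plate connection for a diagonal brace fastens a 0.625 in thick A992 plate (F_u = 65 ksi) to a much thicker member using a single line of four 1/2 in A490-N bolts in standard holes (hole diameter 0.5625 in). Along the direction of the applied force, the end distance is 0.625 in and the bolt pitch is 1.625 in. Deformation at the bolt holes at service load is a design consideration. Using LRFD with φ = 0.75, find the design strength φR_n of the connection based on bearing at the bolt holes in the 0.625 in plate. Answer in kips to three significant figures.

122 kips

Per bolt r_n = 1.2 l_c t F_u ≤ 2.4 d t F_u; upper limit = 2.4 × 0.5 × 0.625 × 65 = 48.75 kips.
Edge bolt: l_c = 0.625 − 0.5625/2 = 0.3438 in → 1.2 × 0.3438 × 0.625 × 65 = 16.76 → r_n = 16.76 kips.
Interior bolts: l_c = 1.625 − 0.5625 = 1.062 in → 1.2 × 1.062 × 0.625 × 65 = 51.8 → r_n = 48.75 kips.
R_n = 1 × 16.76 + 3 × 48.75 = 163 kips.
Design strength φR_n = 0.75 × 163 = 122 kips.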